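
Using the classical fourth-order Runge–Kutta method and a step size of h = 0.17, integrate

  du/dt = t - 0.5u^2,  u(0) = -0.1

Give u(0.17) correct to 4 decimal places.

-0.0863

RK4: k1 = f(t_n, u_n); k2 = f(t_n + h/2, u_n + (h/2)·k1); k3 = f(t_n + h/2, u_n + (h/2)·k2); k4 = f(t_n + h, u_n + h·k3); u_{n+1} = u_n + (h/6)·(k1 + 2k2 + 2k3 + k4).
t=0.000000, u=-0.100000:
  k1 = f(0.000000, -0.100000) = -0.005000
  k2 = f(0.085000, -0.100425) = 0.079957
  k3 = f(0.085000, -0.093204) = 0.080657
  k4 = f(0.170000, -0.086288) = 0.166277
  u ← -0.100000 + (0.17/6)·(k1 + 2k2 + 2k3 + k4) = -0.086329
u(0.17) ≈ -0.0863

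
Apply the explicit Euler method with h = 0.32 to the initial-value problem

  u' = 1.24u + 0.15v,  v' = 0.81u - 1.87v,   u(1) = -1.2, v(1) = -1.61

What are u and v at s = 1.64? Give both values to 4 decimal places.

-2.4952, -0.8391

Euler on (u,v): u_{n+1} = u_n + h·u', v_{n+1} = v_n + h·v'.
1.000000: (-1.200000, -1.610000); f=(-1.729500, 2.038700) → (-1.753440, -0.957616)
1.320000: (-1.753440, -0.957616); f=(-2.317908, 0.370456) → (-2.495171, -0.839070)
(u(1.64), v(1.64)) ≈ (-2.4952, -0.8391)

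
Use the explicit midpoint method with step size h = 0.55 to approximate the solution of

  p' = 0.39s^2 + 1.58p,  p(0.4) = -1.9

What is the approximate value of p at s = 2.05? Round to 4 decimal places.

Midpoint: k1 = f(s_n, p_n); k2 = f(s_n + h/2, p_n + (h/2)·k1); p_{n+1} = p_n + h·k2.
s=0.400000, p=-1.900000:
  k1 = f(0.400000, -1.900000) = -2.939600
  k2 = f(0.675000, -2.708390) = -4.101562
  p ← -1.900000 + 0.55·(-4.101562) = -4.155859
s=0.950000, p=-4.155859:
  k1 = f(0.950000, -4.155859) = -6.214283
  k2 = f(1.225000, -5.864787) = -8.681120
  p ← -4.155859 + 0.55·(-8.681120) = -8.930475
s=1.500000, p=-8.930475:
  k1 = f(1.500000, -8.930475) = -13.232651
  k2 = f(1.775000, -12.569454) = -18.630994
  p ← -8.930475 + 0.55·(-18.630994) = -19.177522
p(2.05) ≈ -19.1775

-19.1775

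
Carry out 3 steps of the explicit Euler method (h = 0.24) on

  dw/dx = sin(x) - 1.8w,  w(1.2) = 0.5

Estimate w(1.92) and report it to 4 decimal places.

0.5375

Euler: w_{n+1} = w_n + h·f(x_n, w_n).
x=1.200000, w=0.500000: f=0.032039 → w ← 0.500000 + 0.24·0.032039 = 0.507689
x=1.440000, w=0.507689: f=0.077617 → w ← 0.507689 + 0.24·0.077617 = 0.526318
x=1.680000, w=0.526318: f=0.046672 → w ← 0.526318 + 0.24·0.046672 = 0.537519
w(1.92) ≈ 0.5375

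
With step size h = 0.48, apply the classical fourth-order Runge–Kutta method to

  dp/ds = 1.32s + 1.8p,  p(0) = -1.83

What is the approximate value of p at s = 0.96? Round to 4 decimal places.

-9.0882

RK4: k1 = f(s_n, p_n); k2 = f(s_n + h/2, p_n + (h/2)·k1); k3 = f(s_n + h/2, p_n + (h/2)·k2); k4 = f(s_n + h, p_n + h·k3); p_{n+1} = p_n + (h/6)·(k1 + 2k2 + 2k3 + k4).
s=0.000000, p=-1.830000:
  k1 = f(0.000000, -1.830000) = -3.294000
  k2 = f(0.240000, -2.620560) = -4.400208
  k3 = f(0.240000, -2.886050) = -4.878090
  k4 = f(0.480000, -4.171483) = -6.875070
  p ← -1.830000 + (0.48/6)·(k1 + 2k2 + 2k3 + k4) = -4.128053
s=0.480000, p=-4.128053:
  k1 = f(0.480000, -4.128053) = -6.796896
  k2 = f(0.720000, -5.759308) = -9.416355
  k3 = f(0.720000, -6.387978) = -10.547961
  k4 = f(0.960000, -9.191075) = -15.276734
  p ← -4.128053 + (0.48/6)·(k1 + 2k2 + 2k3 + k4) = -9.088234
p(0.96) ≈ -9.0882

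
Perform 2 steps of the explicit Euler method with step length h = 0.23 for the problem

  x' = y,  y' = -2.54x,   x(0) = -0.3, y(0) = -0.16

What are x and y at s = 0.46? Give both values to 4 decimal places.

Euler on (x,y): x_{n+1} = x_n + h·x', y_{n+1} = y_n + h·y'.
0.000000: (-0.300000, -0.160000); f=(-0.160000, 0.762000) → (-0.336800, 0.015260)
0.230000: (-0.336800, 0.015260); f=(0.015260, 0.855472) → (-0.333290, 0.212019)
(x(0.46), y(0.46)) ≈ (-0.3333, 0.2120)

-0.3333, 0.2120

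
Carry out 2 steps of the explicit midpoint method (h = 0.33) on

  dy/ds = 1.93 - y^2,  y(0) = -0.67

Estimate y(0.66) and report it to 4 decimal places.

Midpoint: k1 = f(s_n, y_n); k2 = f(s_n + h/2, y_n + (h/2)·k1); y_{n+1} = y_n + h·k2.
s=0.000000, y=-0.670000:
  k1 = f(0.000000, -0.670000) = 1.481100
  k2 = f(0.165000, -0.425619) = 1.748849
  y ← -0.670000 + 0.33·1.748849 = -0.092880
s=0.330000, y=-0.092880:
  k1 = f(0.330000, -0.092880) = 1.921373
  k2 = f(0.495000, 0.224147) = 1.879758
  y ← -0.092880 + 0.33·1.879758 = 0.527440
y(0.66) ≈ 0.5274

0.5274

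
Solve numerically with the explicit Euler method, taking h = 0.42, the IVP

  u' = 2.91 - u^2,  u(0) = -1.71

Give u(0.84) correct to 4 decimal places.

Euler: u_{n+1} = u_n + h·f(t_n, u_n).
t=0.000000, u=-1.710000: f=-0.014100 → u ← -1.710000 + 0.42·(-0.014100) = -1.715922
t=0.420000, u=-1.715922: f=-0.034388 → u ← -1.715922 + 0.42·(-0.034388) = -1.730365
u(0.84) ≈ -1.7304

-1.7304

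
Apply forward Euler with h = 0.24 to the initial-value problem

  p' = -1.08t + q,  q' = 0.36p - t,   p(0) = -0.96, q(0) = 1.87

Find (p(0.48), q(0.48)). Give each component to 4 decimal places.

Euler on (p,q): p_{n+1} = p_n + h·p', q_{n+1} = q_n + h·q'.
0.000000: (-0.960000, 1.870000); f=(1.870000, -0.345600) → (-0.511200, 1.787056)
0.240000: (-0.511200, 1.787056); f=(1.527856, -0.424032) → (-0.144515, 1.685288)
(p(0.48), q(0.48)) ≈ (-0.1445, 1.6853)

-0.1445, 1.6853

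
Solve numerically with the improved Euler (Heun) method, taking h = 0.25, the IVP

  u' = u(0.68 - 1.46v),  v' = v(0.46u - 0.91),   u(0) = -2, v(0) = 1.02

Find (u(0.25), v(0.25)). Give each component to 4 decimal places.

Heun on (u,v): k1 = f(x_n, state_n); k2 = f(x_n + h, state_n + h·k1); state_{n+1} = state_n + (h/2)·(k1 + k2).
0.000000: (-2.000000, 1.020000)
  k1 = (1.618400, -1.866600)
  predictor → (-1.595400, 0.553350)
  k2 = (0.204037, -0.909643)
  → (-1.772195, 0.672970)
(u(0.25), v(0.25)) ≈ (-1.7722, 0.6730)

-1.7722, 0.6730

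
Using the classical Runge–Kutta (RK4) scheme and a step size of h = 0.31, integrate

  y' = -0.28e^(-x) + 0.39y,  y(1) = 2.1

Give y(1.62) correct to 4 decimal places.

2.6199

RK4: k1 = f(x_n, y_n); k2 = f(x_n + h/2, y_n + (h/2)·k1); k3 = f(x_n + h/2, y_n + (h/2)·k2); k4 = f(x_n + h, y_n + h·k3); y_{n+1} = y_n + (h/6)·(k1 + 2k2 + 2k3 + k4).
x=1.000000, y=2.100000:
  k1 = f(1.000000, 2.100000) = 0.715994
  k2 = f(1.155000, 2.210979) = 0.774066
  k3 = f(1.155000, 2.219980) = 0.777576
  k4 = f(1.310000, 2.341049) = 0.837459
  y ← 2.100000 + (0.31/6)·(k1 + 2k2 + 2k3 + k4) = 2.340598
x=1.310000, y=2.340598:
  k1 = f(1.310000, 2.340598) = 0.837284
  k2 = f(1.465000, 2.470377) = 0.898745
  k3 = f(1.465000, 2.479904) = 0.902461
  k4 = f(1.620000, 2.620361) = 0.966529
  y ← 2.340598 + (0.31/6)·(k1 + 2k2 + 2k3 + k4) = 2.619920
y(1.62) ≈ 2.6199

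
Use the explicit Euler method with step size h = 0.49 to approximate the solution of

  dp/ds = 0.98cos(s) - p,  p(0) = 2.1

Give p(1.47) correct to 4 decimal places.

0.8870

Euler: p_{n+1} = p_n + h·f(s_n, p_n).
s=0.000000, p=2.100000: f=-1.120000 → p ← 2.100000 + 0.49·(-1.120000) = 1.551200
s=0.490000, p=1.551200: f=-0.686514 → p ← 1.551200 + 0.49·(-0.686514) = 1.214808
s=0.980000, p=1.214808: f=-0.668926 → p ← 1.214808 + 0.49·(-0.668926) = 0.887034
p(1.47) ≈ 0.8870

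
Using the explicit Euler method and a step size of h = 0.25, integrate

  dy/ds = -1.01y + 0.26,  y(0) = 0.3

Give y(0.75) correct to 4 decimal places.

0.2752

Euler: y_{n+1} = y_n + h·f(s_n, y_n).
s=0.000000, y=0.300000: f=-0.043000 → y ← 0.300000 + 0.25·(-0.043000) = 0.289250
s=0.250000, y=0.289250: f=-0.032143 → y ← 0.289250 + 0.25·(-0.032143) = 0.281214
s=0.500000, y=0.281214: f=-0.024027 → y ← 0.281214 + 0.25·(-0.024027) = 0.275208
y(0.75) ≈ 0.2752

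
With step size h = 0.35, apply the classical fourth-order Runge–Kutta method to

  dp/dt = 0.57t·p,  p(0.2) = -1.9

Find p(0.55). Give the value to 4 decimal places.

-2.0476

RK4: k1 = f(t_n, p_n); k2 = f(t_n + h/2, p_n + (h/2)·k1); k3 = f(t_n + h/2, p_n + (h/2)·k2); k4 = f(t_n + h, p_n + h·k3); p_{n+1} = p_n + (h/6)·(k1 + 2k2 + 2k3 + k4).
t=0.200000, p=-1.900000:
  k1 = f(0.200000, -1.900000) = -0.216600
  k2 = f(0.375000, -1.937905) = -0.414227
  k3 = f(0.375000, -1.972490) = -0.421620
  k4 = f(0.550000, -2.047567) = -0.641912
  p ← -1.900000 + (0.35/6)·(k1 + 2k2 + 2k3 + k4) = -2.047595
p(0.55) ≈ -2.0476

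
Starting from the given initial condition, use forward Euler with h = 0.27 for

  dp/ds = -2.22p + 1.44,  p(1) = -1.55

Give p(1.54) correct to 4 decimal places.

Euler: p_{n+1} = p_n + h·f(s_n, p_n).
s=1.000000, p=-1.550000: f=4.881000 → p ← -1.550000 + 0.27·4.881000 = -0.232130
s=1.270000, p=-0.232130: f=1.955329 → p ← -0.232130 + 0.27·1.955329 = 0.295809
p(1.54) ≈ 0.2958

0.2958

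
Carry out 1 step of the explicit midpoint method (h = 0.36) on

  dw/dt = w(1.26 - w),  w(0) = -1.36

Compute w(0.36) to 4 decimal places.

Midpoint: k1 = f(t_n, w_n); k2 = f(t_n + h/2, w_n + (h/2)·k1); w_{n+1} = w_n + h·k2.
t=0.000000, w=-1.360000:
  k1 = f(0.000000, -1.360000) = -3.563200
  k2 = f(0.180000, -2.001376) = -6.527240
  w ← -1.360000 + 0.36·(-6.527240) = -3.709806
w(0.36) ≈ -3.7098

-3.7098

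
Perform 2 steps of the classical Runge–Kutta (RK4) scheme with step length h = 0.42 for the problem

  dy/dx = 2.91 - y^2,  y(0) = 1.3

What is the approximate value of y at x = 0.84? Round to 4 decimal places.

1.6727

RK4: k1 = f(x_n, y_n); k2 = f(x_n + h/2, y_n + (h/2)·k1); k3 = f(x_n + h/2, y_n + (h/2)·k2); k4 = f(x_n + h, y_n + h·k3); y_{n+1} = y_n + (h/6)·(k1 + 2k2 + 2k3 + k4).
x=0.000000, y=1.300000:
  k1 = f(0.000000, 1.300000) = 1.220000
  k2 = f(0.210000, 1.556200) = 0.488242
  k3 = f(0.210000, 1.402531) = 0.942908
  k4 = f(0.420000, 1.696021) = 0.033512
  y ← 1.300000 + (0.42/6)·(k1 + 2k2 + 2k3 + k4) = 1.588107
x=0.420000, y=1.588107:
  k1 = f(0.420000, 1.588107) = 0.387917
  k2 = f(0.630000, 1.669569) = 0.122538
  k3 = f(0.630000, 1.613840) = 0.305521
  k4 = f(0.840000, 1.716426) = -0.036117
  y ← 1.588107 + (0.42/6)·(k1 + 2k2 + 2k3 + k4) = 1.672661
y(0.84) ≈ 1.6727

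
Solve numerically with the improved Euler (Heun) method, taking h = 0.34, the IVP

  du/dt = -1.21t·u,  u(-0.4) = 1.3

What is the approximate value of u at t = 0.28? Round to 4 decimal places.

Heun: k1 = f(t_n, u_n); k2 = f(t_n + h, u_n + h·k1); u_{n+1} = u_n + (h/2)·(k1 + k2).
t=-0.400000, u=1.300000:
  k1 = f(-0.400000, 1.300000) = 0.629200
  k2 = f(-0.060000, 1.513928) = 0.109911
  u ← 1.300000 + (0.34/2)·(0.629200 + 0.109911) = 1.425649
t=-0.060000, u=1.425649:
  k1 = f(-0.060000, 1.425649) = 0.103502
  k2 = f(0.280000, 1.460840) = -0.494932
  u ← 1.425649 + (0.34/2)·(0.103502 + (-0.494932)) = 1.359106
u(0.28) ≈ 1.3591

1.3591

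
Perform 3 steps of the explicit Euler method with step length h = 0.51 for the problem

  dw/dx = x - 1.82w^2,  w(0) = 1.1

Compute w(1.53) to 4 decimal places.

Euler: w_{n+1} = w_n + h·f(x_n, w_n).
x=0.000000, w=1.100000: f=-2.202200 → w ← 1.100000 + 0.51·(-2.202200) = -0.023122
x=0.510000, w=-0.023122: f=0.509027 → w ← -0.023122 + 0.51·0.509027 = 0.236482
x=1.020000, w=0.236482: f=0.918219 → w ← 0.236482 + 0.51·0.918219 = 0.704773
w(1.53) ≈ 0.7048

0.7048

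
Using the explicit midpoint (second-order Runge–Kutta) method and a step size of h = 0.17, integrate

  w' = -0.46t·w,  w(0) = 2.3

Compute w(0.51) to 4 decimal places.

2.1660

Midpoint: k1 = f(t_n, w_n); k2 = f(t_n + h/2, w_n + (h/2)·k1); w_{n+1} = w_n + h·k2.
t=0.000000, w=2.300000:
  k1 = f(0.000000, 2.300000) = 0.000000
  k2 = f(0.085000, 2.300000) = -0.089930
  w ← 2.300000 + 0.17·(-0.089930) = 2.284712
t=0.170000, w=2.284712:
  k1 = f(0.170000, 2.284712) = -0.178664
  k2 = f(0.255000, 2.269525) = -0.266215
  w ← 2.284712 + 0.17·(-0.266215) = 2.239455
t=0.340000, w=2.239455:
  k1 = f(0.340000, 2.239455) = -0.350251
  k2 = f(0.425000, 2.209684) = -0.431993
  w ← 2.239455 + 0.17·(-0.431993) = 2.166016
w(0.51) ≈ 2.1660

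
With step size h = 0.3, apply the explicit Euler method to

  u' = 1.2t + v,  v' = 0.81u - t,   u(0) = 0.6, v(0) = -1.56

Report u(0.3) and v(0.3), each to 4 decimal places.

0.1320, -1.4142

Euler on (u,v): u_{n+1} = u_n + h·u', v_{n+1} = v_n + h·v'.
0.000000: (0.600000, -1.560000); f=(-1.560000, 0.486000) → (0.132000, -1.414200)
(u(0.3), v(0.3)) ≈ (0.1320, -1.4142)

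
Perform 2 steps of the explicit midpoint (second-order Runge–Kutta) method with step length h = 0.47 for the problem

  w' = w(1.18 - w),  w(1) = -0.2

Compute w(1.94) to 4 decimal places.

Midpoint: k1 = f(t_n, w_n); k2 = f(t_n + h/2, w_n + (h/2)·k1); w_{n+1} = w_n + h·k2.
t=1.000000, w=-0.200000:
  k1 = f(1.000000, -0.200000) = -0.276000
  k2 = f(1.235000, -0.264860) = -0.382686
  w ← -0.200000 + 0.47·(-0.382686) = -0.379862
t=1.470000, w=-0.379862:
  k1 = f(1.470000, -0.379862) = -0.592533
  k2 = f(1.705000, -0.519107) = -0.882019
  w ← -0.379862 + 0.47·(-0.882019) = -0.794411
w(1.94) ≈ -0.7944

-0.7944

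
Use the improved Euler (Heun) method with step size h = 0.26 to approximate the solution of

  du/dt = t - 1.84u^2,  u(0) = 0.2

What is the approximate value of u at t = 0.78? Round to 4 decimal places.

0.4036

Heun: k1 = f(t_n, u_n); k2 = f(t_n + h, u_n + h·k1); u_{n+1} = u_n + (h/2)·(k1 + k2).
t=0.000000, u=0.200000:
  k1 = f(0.000000, 0.200000) = -0.073600
  k2 = f(0.260000, 0.180864) = 0.199810
  u ← 0.200000 + (0.26/2)·(-0.073600 + 0.199810) = 0.216407
t=0.260000, u=0.216407:
  k1 = f(0.260000, 0.216407) = 0.173829
  k2 = f(0.520000, 0.261603) = 0.394078
  u ← 0.216407 + (0.26/2)·(0.173829 + 0.394078) = 0.290235
t=0.520000, u=0.290235:
  k1 = f(0.520000, 0.290235) = 0.365005
  k2 = f(0.780000, 0.385136) = 0.507073
  u ← 0.290235 + (0.26/2)·(0.365005 + 0.507073) = 0.403605
u(0.78) ≈ 0.4036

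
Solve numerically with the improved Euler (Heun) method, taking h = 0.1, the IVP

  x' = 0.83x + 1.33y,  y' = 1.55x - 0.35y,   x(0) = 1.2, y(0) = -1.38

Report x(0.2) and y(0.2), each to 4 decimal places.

1.0798, -0.9494

Heun on (x,y): k1 = f(s_n, state_n); k2 = f(s_n + h, state_n + h·k1); state_{n+1} = state_n + (h/2)·(k1 + k2).
0.000000: (1.200000, -1.380000)
  k1 = (-0.839400, 2.343000)
  predictor → (1.116060, -1.145700)
  k2 = (-0.597451, 2.130888)
  → (1.128157, -1.156306)
0.100000: (1.128157, -1.156306)
  k1 = (-0.601516, 2.153351)
  predictor → (1.068006, -0.940971)
  k2 = (-0.365046, 1.984749)
  → (1.079829, -0.949401)
(x(0.2), y(0.2)) ≈ (1.0798, -0.9494)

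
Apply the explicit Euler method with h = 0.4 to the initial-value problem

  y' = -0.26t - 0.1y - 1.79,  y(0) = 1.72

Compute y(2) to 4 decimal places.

Euler: y_{n+1} = y_n + h·f(t_n, y_n).
t=0.000000, y=1.720000: f=-1.962000 → y ← 1.720000 + 0.4·(-1.962000) = 0.935200
t=0.400000, y=0.935200: f=-1.987520 → y ← 0.935200 + 0.4·(-1.987520) = 0.140192
t=0.800000, y=0.140192: f=-2.012019 → y ← 0.140192 + 0.4·(-2.012019) = -0.664616
t=1.200000, y=-0.664616: f=-2.035538 → y ← -0.664616 + 0.4·(-2.035538) = -1.478831
t=1.600000, y=-1.478831: f=-2.058117 → y ← -1.478831 + 0.4·(-2.058117) = -2.302078
y(2) ≈ -2.3021

-2.3021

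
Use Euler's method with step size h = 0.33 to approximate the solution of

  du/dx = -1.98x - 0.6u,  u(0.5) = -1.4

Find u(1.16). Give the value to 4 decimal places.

Euler: u_{n+1} = u_n + h·f(x_n, u_n).
x=0.500000, u=-1.400000: f=-0.150000 → u ← -1.400000 + 0.33·(-0.150000) = -1.449500
x=0.830000, u=-1.449500: f=-0.773700 → u ← -1.449500 + 0.33·(-0.773700) = -1.704821
u(1.16) ≈ -1.7048

-1.7048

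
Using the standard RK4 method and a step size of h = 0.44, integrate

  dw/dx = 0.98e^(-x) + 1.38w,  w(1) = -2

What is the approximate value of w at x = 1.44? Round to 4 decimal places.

-3.4886

RK4: k1 = f(x_n, w_n); k2 = f(x_n + h/2, w_n + (h/2)·k1); k3 = f(x_n + h/2, w_n + (h/2)·k2); k4 = f(x_n + h, w_n + h·k3); w_{n+1} = w_n + (h/6)·(k1 + 2k2 + 2k3 + k4).
x=1.000000, w=-2.000000:
  k1 = f(1.000000, -2.000000) = -2.399478
  k2 = f(1.220000, -2.527885) = -3.199156
  k3 = f(1.220000, -2.703814) = -3.441938
  k4 = f(1.440000, -3.514453) = -4.617756
  w ← -2.000000 + (0.44/6)·(k1 + 2k2 + 2k3 + k4) = -3.488624
w(1.44) ≈ -3.4886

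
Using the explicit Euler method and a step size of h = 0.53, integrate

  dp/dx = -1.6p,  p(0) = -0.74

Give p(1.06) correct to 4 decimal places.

Euler: p_{n+1} = p_n + h·f(x_n, p_n).
x=0.000000, p=-0.740000: f=1.184000 → p ← -0.740000 + 0.53·1.184000 = -0.112480
x=0.530000, p=-0.112480: f=0.179968 → p ← -0.112480 + 0.53·0.179968 = -0.017097
p(1.06) ≈ -0.0171

-0.0171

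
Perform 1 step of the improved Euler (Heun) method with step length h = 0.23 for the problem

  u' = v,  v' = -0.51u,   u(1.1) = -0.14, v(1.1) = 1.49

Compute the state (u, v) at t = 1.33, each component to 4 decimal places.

0.2046, 1.4863

Heun on (u,v): k1 = f(t_n, state_n); k2 = f(t_n + h, state_n + h·k1); state_{n+1} = state_n + (h/2)·(k1 + k2).
1.100000: (-0.140000, 1.490000)
  k1 = (1.490000, 0.071400)
  predictor → (0.202700, 1.506422)
  k2 = (1.506422, -0.103377)
  → (0.204589, 1.486323)
(u(1.33), v(1.33)) ≈ (0.2046, 1.4863)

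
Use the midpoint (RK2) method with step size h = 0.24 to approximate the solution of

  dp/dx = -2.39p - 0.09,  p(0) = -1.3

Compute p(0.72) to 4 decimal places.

-0.2981

Midpoint: k1 = f(x_n, p_n); k2 = f(x_n + h/2, p_n + (h/2)·k1); p_{n+1} = p_n + h·k2.
x=0.000000, p=-1.300000:
  k1 = f(0.000000, -1.300000) = 3.017000
  k2 = f(0.120000, -0.937960) = 2.151724
  p ← -1.300000 + 0.24·2.151724 = -0.783586
x=0.240000, p=-0.783586:
  k1 = f(0.240000, -0.783586) = 1.782771
  k2 = f(0.360000, -0.569654) = 1.271472
  p ← -0.783586 + 0.24·1.271472 = -0.478433
x=0.480000, p=-0.478433:
  k1 = f(0.480000, -0.478433) = 1.053454
  k2 = f(0.600000, -0.352018) = 0.751324
  p ← -0.478433 + 0.24·0.751324 = -0.298115
p(0.72) ≈ -0.2981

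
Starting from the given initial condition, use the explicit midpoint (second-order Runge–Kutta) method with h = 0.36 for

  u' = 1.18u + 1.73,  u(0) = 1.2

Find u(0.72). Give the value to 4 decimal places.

4.6534

Midpoint: k1 = f(x_n, u_n); k2 = f(x_n + h/2, u_n + (h/2)·k1); u_{n+1} = u_n + h·k2.
x=0.000000, u=1.200000:
  k1 = f(0.000000, 1.200000) = 3.146000
  k2 = f(0.180000, 1.766280) = 3.814210
  u ← 1.200000 + 0.36·3.814210 = 2.573116
x=0.360000, u=2.573116:
  k1 = f(0.360000, 2.573116) = 4.766277
  k2 = f(0.540000, 3.431046) = 5.778634
  u ← 2.573116 + 0.36·5.778634 = 4.653424
u(0.72) ≈ 4.6534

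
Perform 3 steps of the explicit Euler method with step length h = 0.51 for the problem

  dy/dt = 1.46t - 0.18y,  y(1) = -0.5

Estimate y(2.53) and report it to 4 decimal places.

2.7648

Euler: y_{n+1} = y_n + h·f(t_n, y_n).
t=1.000000, y=-0.500000: f=1.550000 → y ← -0.500000 + 0.51·1.550000 = 0.290500
t=1.510000, y=0.290500: f=2.152310 → y ← 0.290500 + 0.51·2.152310 = 1.388178
t=2.020000, y=1.388178: f=2.699328 → y ← 1.388178 + 0.51·2.699328 = 2.764835
y(2.53) ≈ 2.7648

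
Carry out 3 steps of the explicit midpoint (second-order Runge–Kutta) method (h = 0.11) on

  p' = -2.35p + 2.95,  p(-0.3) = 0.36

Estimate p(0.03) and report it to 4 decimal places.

0.8387

Midpoint: k1 = f(s_n, p_n); k2 = f(s_n + h/2, p_n + (h/2)·k1); p_{n+1} = p_n + h·k2.
s=-0.300000, p=0.360000:
  k1 = f(-0.300000, 0.360000) = 2.104000
  k2 = f(-0.245000, 0.475720) = 1.832058
  p ← 0.360000 + 0.11·1.832058 = 0.561526
s=-0.190000, p=0.561526:
  k1 = f(-0.190000, 0.561526) = 1.630413
  k2 = f(-0.135000, 0.651199) = 1.419682
  p ← 0.561526 + 0.11·1.419682 = 0.717691
s=-0.080000, p=0.717691:
  k1 = f(-0.080000, 0.717691) = 1.263425
  k2 = f(-0.025000, 0.787180) = 1.100127
  p ← 0.717691 + 0.11·1.100127 = 0.838705
p(0.03) ≈ 0.8387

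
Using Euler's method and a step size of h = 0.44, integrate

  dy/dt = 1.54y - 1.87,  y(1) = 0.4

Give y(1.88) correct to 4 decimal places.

Euler: y_{n+1} = y_n + h·f(t_n, y_n).
t=1.000000, y=0.400000: f=-1.254000 → y ← 0.400000 + 0.44·(-1.254000) = -0.151760
t=1.440000, y=-0.151760: f=-2.103710 → y ← -0.151760 + 0.44·(-2.103710) = -1.077393
y(1.88) ≈ -1.0774

-1.0774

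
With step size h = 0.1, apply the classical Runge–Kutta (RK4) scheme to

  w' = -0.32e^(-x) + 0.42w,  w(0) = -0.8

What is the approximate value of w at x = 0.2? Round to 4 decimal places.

RK4: k1 = f(x_n, w_n); k2 = f(x_n + h/2, w_n + (h/2)·k1); k3 = f(x_n + h/2, w_n + (h/2)·k2); k4 = f(x_n + h, w_n + h·k3); w_{n+1} = w_n + (h/6)·(k1 + 2k2 + 2k3 + k4).
x=0.000000, w=-0.800000:
  k1 = f(0.000000, -0.800000) = -0.656000
  k2 = f(0.050000, -0.832800) = -0.654169
  k3 = f(0.050000, -0.832708) = -0.654131
  k4 = f(0.100000, -0.865413) = -0.653021
  w ← -0.800000 + (0.1/6)·(k1 + 2k2 + 2k3 + k4) = -0.865427
x=0.100000, w=-0.865427:
  k1 = f(0.100000, -0.865427) = -0.653027
  k2 = f(0.150000, -0.898078) = -0.652619
  k3 = f(0.150000, -0.898058) = -0.652611
  k4 = f(0.200000, -0.930688) = -0.652883
  w ← -0.865427 + (0.1/6)·(k1 + 2k2 + 2k3 + k4) = -0.930700
w(0.2) ≈ -0.9307

-0.9307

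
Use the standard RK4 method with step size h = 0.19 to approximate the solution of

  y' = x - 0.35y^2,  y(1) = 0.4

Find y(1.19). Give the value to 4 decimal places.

RK4: k1 = f(x_n, y_n); k2 = f(x_n + h/2, y_n + (h/2)·k1); k3 = f(x_n + h/2, y_n + (h/2)·k2); k4 = f(x_n + h, y_n + h·k3); y_{n+1} = y_n + (h/6)·(k1 + 2k2 + 2k3 + k4).
x=1.000000, y=0.400000:
  k1 = f(1.000000, 0.400000) = 0.944000
  k2 = f(1.095000, 0.489680) = 1.011075
  k3 = f(1.095000, 0.496052) = 1.008876
  k4 = f(1.190000, 0.591686) = 1.067467
  y ← 0.400000 + (0.19/6)·(k1 + 2k2 + 2k3 + k4) = 0.591627
y(1.19) ≈ 0.5916

0.5916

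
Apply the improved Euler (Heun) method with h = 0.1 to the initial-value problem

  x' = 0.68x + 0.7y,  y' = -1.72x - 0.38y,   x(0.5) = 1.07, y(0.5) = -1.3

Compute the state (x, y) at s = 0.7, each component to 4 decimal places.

Heun on (x,y): k1 = f(s_n, state_n); k2 = f(s_n + h, state_n + h·k1); state_{n+1} = state_n + (h/2)·(k1 + k2).
0.500000: (1.070000, -1.300000)
  k1 = (-0.182400, -1.346400)
  predictor → (1.051760, -1.434640)
  k2 = (-0.289051, -1.263864)
  → (1.046427, -1.430513)
0.600000: (1.046427, -1.430513)
  k1 = (-0.289789, -1.256260)
  predictor → (1.017449, -1.556139)
  k2 = (-0.397432, -1.158679)
  → (1.012066, -1.551260)
(x(0.7), y(0.7)) ≈ (1.0121, -1.5513)

1.0121, -1.5513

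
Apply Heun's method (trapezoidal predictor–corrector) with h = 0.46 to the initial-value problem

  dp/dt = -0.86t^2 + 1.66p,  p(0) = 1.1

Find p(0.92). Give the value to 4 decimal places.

Heun: k1 = f(t_n, p_n); k2 = f(t_n + h, p_n + h·k1); p_{n+1} = p_n + (h/2)·(k1 + k2).
t=0.000000, p=1.100000:
  k1 = f(0.000000, 1.100000) = 1.826000
  k2 = f(0.460000, 1.939960) = 3.038358
  p ← 1.100000 + (0.46/2)·(1.826000 + 3.038358) = 2.218802
t=0.460000, p=2.218802:
  k1 = f(0.460000, 2.218802) = 3.501236
  k2 = f(0.920000, 3.829371) = 5.628851
  p ← 2.218802 + (0.46/2)·(3.501236 + 5.628851) = 4.318722
p(0.92) ≈ 4.3187

4.3187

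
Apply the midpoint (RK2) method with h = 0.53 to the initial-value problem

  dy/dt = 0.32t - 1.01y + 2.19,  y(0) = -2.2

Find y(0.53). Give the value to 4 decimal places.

-0.4426

Midpoint: k1 = f(t_n, y_n); k2 = f(t_n + h/2, y_n + (h/2)·k1); y_{n+1} = y_n + h·k2.
t=0.000000, y=-2.200000:
  k1 = f(0.000000, -2.200000) = 4.412000
  k2 = f(0.265000, -1.030820) = 3.315928
  y ← -2.200000 + 0.53·3.315928 = -0.442558
y(0.53) ≈ -0.4426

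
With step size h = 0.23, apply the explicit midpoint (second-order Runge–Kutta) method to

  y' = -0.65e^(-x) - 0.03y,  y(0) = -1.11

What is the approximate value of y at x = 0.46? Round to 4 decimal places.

Midpoint: k1 = f(x_n, y_n); k2 = f(x_n + h/2, y_n + (h/2)·k1); y_{n+1} = y_n + h·k2.
x=0.000000, y=-1.110000:
  k1 = f(0.000000, -1.110000) = -0.616700
  k2 = f(0.115000, -1.180921) = -0.543960
  y ← -1.110000 + 0.23·(-0.543960) = -1.235111
x=0.230000, y=-1.235111:
  k1 = f(0.230000, -1.235111) = -0.479394
  k2 = f(0.345000, -1.290241) = -0.421636
  y ← -1.235111 + 0.23·(-0.421636) = -1.332087
y(0.46) ≈ -1.3321

-1.3321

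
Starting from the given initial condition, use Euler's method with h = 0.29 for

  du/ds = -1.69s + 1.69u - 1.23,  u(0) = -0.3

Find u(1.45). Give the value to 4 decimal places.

Euler: u_{n+1} = u_n + h·f(s_n, u_n).
s=0.000000, u=-0.300000: f=-1.737000 → u ← -0.300000 + 0.29·(-1.737000) = -0.803730
s=0.290000, u=-0.803730: f=-3.078404 → u ← -0.803730 + 0.29·(-3.078404) = -1.696467
s=0.580000, u=-1.696467: f=-5.077229 → u ← -1.696467 + 0.29·(-5.077229) = -3.168864
s=0.870000, u=-3.168864: f=-8.055679 → u ← -3.168864 + 0.29·(-8.055679) = -5.505011
s=1.160000, u=-5.505011: f=-12.493868 → u ← -5.505011 + 0.29·(-12.493868) = -9.128232
u(1.45) ≈ -9.1282

-9.1282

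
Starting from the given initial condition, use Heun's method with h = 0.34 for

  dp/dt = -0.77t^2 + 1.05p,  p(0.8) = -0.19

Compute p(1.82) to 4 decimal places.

Heun: k1 = f(t_n, p_n); k2 = f(t_n + h, p_n + h·k1); p_{n+1} = p_n + (h/2)·(k1 + k2).
t=0.800000, p=-0.190000:
  k1 = f(0.800000, -0.190000) = -0.692300
  k2 = f(1.140000, -0.425382) = -1.447343
  p ← -0.190000 + (0.34/2)·(-0.692300 + (-1.447343)) = -0.553739
t=1.140000, p=-0.553739:
  k1 = f(1.140000, -0.553739) = -1.582118
  k2 = f(1.480000, -1.091660) = -2.832851
  p ← -0.553739 + (0.34/2)·(-1.582118 + (-2.832851)) = -1.304284
t=1.480000, p=-1.304284:
  k1 = f(1.480000, -1.304284) = -3.056106
  k2 = f(1.820000, -2.343360) = -5.011076
  p ← -1.304284 + (0.34/2)·(-3.056106 + (-5.011076)) = -2.675705
p(1.82) ≈ -2.6757

-2.6757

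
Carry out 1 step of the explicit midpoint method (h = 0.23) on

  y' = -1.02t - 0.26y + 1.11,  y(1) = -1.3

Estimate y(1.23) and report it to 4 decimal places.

-1.2315

Midpoint: k1 = f(t_n, y_n); k2 = f(t_n + h/2, y_n + (h/2)·k1); y_{n+1} = y_n + h·k2.
t=1.000000, y=-1.300000:
  k1 = f(1.000000, -1.300000) = 0.428000
  k2 = f(1.115000, -1.250780) = 0.297903
  y ← -1.300000 + 0.23·0.297903 = -1.231482
y(1.23) ≈ -1.2315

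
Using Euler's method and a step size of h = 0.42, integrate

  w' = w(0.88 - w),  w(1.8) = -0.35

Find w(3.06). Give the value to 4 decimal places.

Euler: w_{n+1} = w_n + h·f(t_n, w_n).
t=1.800000, w=-0.350000: f=-0.430500 → w ← -0.350000 + 0.42·(-0.430500) = -0.530810
t=2.220000, w=-0.530810: f=-0.748872 → w ← -0.530810 + 0.42·(-0.748872) = -0.845336
t=2.640000, w=-0.845336: f=-1.458489 → w ← -0.845336 + 0.42·(-1.458489) = -1.457902
w(3.06) ≈ -1.4579

-1.4579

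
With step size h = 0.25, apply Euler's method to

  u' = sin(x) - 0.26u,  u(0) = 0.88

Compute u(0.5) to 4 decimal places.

0.8312

Euler: u_{n+1} = u_n + h·f(x_n, u_n).
x=0.000000, u=0.880000: f=-0.228800 → u ← 0.880000 + 0.25·(-0.228800) = 0.822800
x=0.250000, u=0.822800: f=0.033476 → u ← 0.822800 + 0.25·0.033476 = 0.831169
u(0.5) ≈ 0.8312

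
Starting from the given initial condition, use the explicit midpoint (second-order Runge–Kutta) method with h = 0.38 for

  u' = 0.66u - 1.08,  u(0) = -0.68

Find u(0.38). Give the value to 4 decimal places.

-1.3338

Midpoint: k1 = f(x_n, u_n); k2 = f(x_n + h/2, u_n + (h/2)·k1); u_{n+1} = u_n + h·k2.
x=0.000000, u=-0.680000:
  k1 = f(0.000000, -0.680000) = -1.528800
  k2 = f(0.190000, -0.970472) = -1.720512
  u ← -0.680000 + 0.38·(-1.720512) = -1.333794
u(0.38) ≈ -1.3338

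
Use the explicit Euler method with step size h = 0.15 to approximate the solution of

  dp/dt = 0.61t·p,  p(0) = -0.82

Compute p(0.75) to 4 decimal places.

Euler: p_{n+1} = p_n + h·f(t_n, p_n).
t=0.000000, p=-0.820000: f=0.000000 → p ← -0.820000 + 0.15·0.000000 = -0.820000
t=0.150000, p=-0.820000: f=-0.075030 → p ← -0.820000 + 0.15·(-0.075030) = -0.831254
t=0.300000, p=-0.831254: f=-0.152120 → p ← -0.831254 + 0.15·(-0.152120) = -0.854072
t=0.450000, p=-0.854072: f=-0.234443 → p ← -0.854072 + 0.15·(-0.234443) = -0.889239
t=0.600000, p=-0.889239: f=-0.325461 → p ← -0.889239 + 0.15·(-0.325461) = -0.938058
p(0.75) ≈ -0.9381

-0.9381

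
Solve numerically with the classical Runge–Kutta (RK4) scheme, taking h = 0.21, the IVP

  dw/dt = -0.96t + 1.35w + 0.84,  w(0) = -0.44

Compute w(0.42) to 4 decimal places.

RK4: k1 = f(t_n, w_n); k2 = f(t_n + h/2, w_n + (h/2)·k1); k3 = f(t_n + h/2, w_n + (h/2)·k2); k4 = f(t_n + h, w_n + h·k3); w_{n+1} = w_n + (h/6)·(k1 + 2k2 + 2k3 + k4).
t=0.000000, w=-0.440000:
  k1 = f(0.000000, -0.440000) = 0.246000
  k2 = f(0.105000, -0.414170) = 0.180070
  k3 = f(0.105000, -0.421093) = 0.170725
  k4 = f(0.210000, -0.404148) = 0.092801
  w ← -0.440000 + (0.21/6)·(k1 + 2k2 + 2k3 + k4) = -0.403586
t=0.210000, w=-0.403586:
  k1 = f(0.210000, -0.403586) = 0.093558
  k2 = f(0.315000, -0.393763) = 0.006020
  k3 = f(0.315000, -0.402954) = -0.006388
  k4 = f(0.420000, -0.404928) = -0.109853
  w ← -0.403586 + (0.21/6)·(k1 + 2k2 + 2k3 + k4) = -0.404182
w(0.42) ≈ -0.4042

-0.4042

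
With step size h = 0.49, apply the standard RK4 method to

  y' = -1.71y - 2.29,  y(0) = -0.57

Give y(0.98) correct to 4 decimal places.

-1.1932

RK4: k1 = f(x_n, y_n); k2 = f(x_n + h/2, y_n + (h/2)·k1); k3 = f(x_n + h/2, y_n + (h/2)·k2); k4 = f(x_n + h, y_n + h·k3); y_{n+1} = y_n + (h/6)·(k1 + 2k2 + 2k3 + k4).
x=0.000000, y=-0.570000:
  k1 = f(0.000000, -0.570000) = -1.315300
  k2 = f(0.245000, -0.892248) = -0.764255
  k3 = f(0.245000, -0.757242) = -0.995115
  k4 = f(0.490000, -1.057607) = -0.481493
  y ← -0.570000 + (0.49/6)·(k1 + 2k2 + 2k3 + k4) = -1.004102
x=0.490000, y=-1.004102:
  k1 = f(0.490000, -1.004102) = -0.572986
  k2 = f(0.735000, -1.144483) = -0.332933
  k3 = f(0.735000, -1.085671) = -0.433503
  k4 = f(0.980000, -1.216519) = -0.209753
  y ← -1.004102 + (0.49/6)·(k1 + 2k2 + 2k3 + k4) = -1.193210
y(0.98) ≈ -1.1932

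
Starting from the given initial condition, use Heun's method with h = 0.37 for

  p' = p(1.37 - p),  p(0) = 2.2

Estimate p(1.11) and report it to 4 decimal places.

Heun: k1 = f(s_n, p_n); k2 = f(s_n + h, p_n + h·k1); p_{n+1} = p_n + (h/2)·(k1 + k2).
s=0.000000, p=2.200000:
  k1 = f(0.000000, 2.200000) = -1.826000
  k2 = f(0.370000, 1.524380) = -0.235334
  p ← 2.200000 + (0.37/2)·(-1.826000 + (-0.235334)) = 1.818653
s=0.370000, p=1.818653:
  k1 = f(0.370000, 1.818653) = -0.815945
  k2 = f(0.740000, 1.516754) = -0.222589
  p ← 1.818653 + (0.37/2)·(-0.815945 + (-0.222589)) = 1.626524
s=0.740000, p=1.626524:
  k1 = f(0.740000, 1.626524) = -0.417243
  k2 = f(1.110000, 1.472144) = -0.150371
  p ← 1.626524 + (0.37/2)·(-0.417243 + (-0.150371)) = 1.521516
p(1.11) ≈ 1.5215

1.5215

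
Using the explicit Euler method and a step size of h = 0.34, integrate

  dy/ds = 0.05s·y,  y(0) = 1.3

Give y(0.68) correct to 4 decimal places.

1.3075

Euler: y_{n+1} = y_n + h·f(s_n, y_n).
s=0.000000, y=1.300000: f=0.000000 → y ← 1.300000 + 0.34·0.000000 = 1.300000
s=0.340000, y=1.300000: f=0.022100 → y ← 1.300000 + 0.34·0.022100 = 1.307514
y(0.68) ≈ 1.3075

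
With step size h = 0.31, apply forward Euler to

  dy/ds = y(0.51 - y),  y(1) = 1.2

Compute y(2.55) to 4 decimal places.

Euler: y_{n+1} = y_n + h·f(s_n, y_n).
s=1.000000, y=1.200000: f=-0.828000 → y ← 1.200000 + 0.31·(-0.828000) = 0.943320
s=1.310000, y=0.943320: f=-0.408759 → y ← 0.943320 + 0.31·(-0.408759) = 0.816605
s=1.620000, y=0.816605: f=-0.250375 → y ← 0.816605 + 0.31·(-0.250375) = 0.738988
s=1.930000, y=0.738988: f=-0.169220 → y ← 0.738988 + 0.31·(-0.169220) = 0.686530
s=2.240000, y=0.686530: f=-0.121193 → y ← 0.686530 + 0.31·(-0.121193) = 0.648960
y(2.55) ≈ 0.6490

0.6490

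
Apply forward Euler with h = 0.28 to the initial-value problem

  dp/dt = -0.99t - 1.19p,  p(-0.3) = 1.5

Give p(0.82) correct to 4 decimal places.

Euler: p_{n+1} = p_n + h·f(t_n, p_n).
t=-0.300000, p=1.500000: f=-1.488000 → p ← 1.500000 + 0.28·(-1.488000) = 1.083360
t=-0.020000, p=1.083360: f=-1.269398 → p ← 1.083360 + 0.28·(-1.269398) = 0.727928
t=0.260000, p=0.727928: f=-1.123635 → p ← 0.727928 + 0.28·(-1.123635) = 0.413311
t=0.540000, p=0.413311: f=-1.026440 → p ← 0.413311 + 0.28·(-1.026440) = 0.125908
p(0.82) ≈ 0.1259

0.1259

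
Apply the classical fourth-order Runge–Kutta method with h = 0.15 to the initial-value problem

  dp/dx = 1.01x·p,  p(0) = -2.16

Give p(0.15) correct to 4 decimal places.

RK4: k1 = f(x_n, p_n); k2 = f(x_n + h/2, p_n + (h/2)·k1); k3 = f(x_n + h/2, p_n + (h/2)·k2); k4 = f(x_n + h, p_n + h·k3); p_{n+1} = p_n + (h/6)·(k1 + 2k2 + 2k3 + k4).
x=0.000000, p=-2.160000:
  k1 = f(0.000000, -2.160000) = 0.000000
  k2 = f(0.075000, -2.160000) = -0.163620
  k3 = f(0.075000, -2.172272) = -0.164550
  k4 = f(0.150000, -2.184682) = -0.330979
  p ← -2.160000 + (0.15/6)·(k1 + 2k2 + 2k3 + k4) = -2.184683
p(0.15) ≈ -2.1847

-2.1847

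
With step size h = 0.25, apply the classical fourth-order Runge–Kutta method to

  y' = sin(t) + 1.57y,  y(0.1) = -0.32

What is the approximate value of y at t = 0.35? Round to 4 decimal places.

-0.4081

RK4: k1 = f(t_n, y_n); k2 = f(t_n + h/2, y_n + (h/2)·k1); k3 = f(t_n + h/2, y_n + (h/2)·k2); k4 = f(t_n + h, y_n + h·k3); y_{n+1} = y_n + (h/6)·(k1 + 2k2 + 2k3 + k4).
t=0.100000, y=-0.320000:
  k1 = f(0.100000, -0.320000) = -0.402567
  k2 = f(0.225000, -0.370321) = -0.358297
  k3 = f(0.225000, -0.364787) = -0.349609
  k4 = f(0.350000, -0.407402) = -0.296724
  y ← -0.320000 + (0.25/6)·(k1 + 2k2 + 2k3 + k4) = -0.408129
y(0.35) ≈ -0.4081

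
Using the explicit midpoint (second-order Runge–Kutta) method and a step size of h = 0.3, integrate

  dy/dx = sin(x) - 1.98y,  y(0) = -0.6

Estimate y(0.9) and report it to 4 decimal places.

0.1115

Midpoint: k1 = f(x_n, y_n); k2 = f(x_n + h/2, y_n + (h/2)·k1); y_{n+1} = y_n + h·k2.
x=0.000000, y=-0.600000:
  k1 = f(0.000000, -0.600000) = 1.188000
  k2 = f(0.150000, -0.421800) = 0.984602
  y ← -0.600000 + 0.3·0.984602 = -0.304619
x=0.300000, y=-0.304619:
  k1 = f(0.300000, -0.304619) = 0.898667
  k2 = f(0.450000, -0.169819) = 0.771208
  y ← -0.304619 + 0.3·0.771208 = -0.073257
x=0.600000, y=-0.073257:
  k1 = f(0.600000, -0.073257) = 0.709691
  k2 = f(0.750000, 0.033197) = 0.615909
  y ← -0.073257 + 0.3·0.615909 = 0.111516
y(0.9) ≈ 0.1115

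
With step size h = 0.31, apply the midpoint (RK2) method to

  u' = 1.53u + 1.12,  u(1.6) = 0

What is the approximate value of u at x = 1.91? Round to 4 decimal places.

Midpoint: k1 = f(x_n, u_n); k2 = f(x_n + h/2, u_n + (h/2)·k1); u_{n+1} = u_n + h·k2.
x=1.600000, u=0.000000:
  k1 = f(1.600000, 0.000000) = 1.120000
  k2 = f(1.755000, 0.173600) = 1.385608
  u ← 0.000000 + 0.31·1.385608 = 0.429538
u(1.91) ≈ 0.4295

0.4295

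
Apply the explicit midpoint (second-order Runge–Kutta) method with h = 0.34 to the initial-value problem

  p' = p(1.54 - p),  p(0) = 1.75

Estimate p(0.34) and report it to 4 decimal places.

1.6654

Midpoint: k1 = f(t_n, p_n); k2 = f(t_n + h/2, p_n + (h/2)·k1); p_{n+1} = p_n + h·k2.
t=0.000000, p=1.750000:
  k1 = f(0.000000, 1.750000) = -0.367500
  k2 = f(0.170000, 1.687525) = -0.248952
  p ← 1.750000 + 0.34·(-0.248952) = 1.665356
p(0.34) ≈ 1.6654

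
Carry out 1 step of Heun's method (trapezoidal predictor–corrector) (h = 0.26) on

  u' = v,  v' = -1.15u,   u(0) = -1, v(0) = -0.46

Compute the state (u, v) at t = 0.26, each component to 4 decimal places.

Heun on (u,v): k1 = f(t_n, state_n); k2 = f(t_n + h, state_n + h·k1); state_{n+1} = state_n + (h/2)·(k1 + k2).
0.000000: (-1.000000, -0.460000)
  k1 = (-0.460000, 1.150000)
  predictor → (-1.119600, -0.161000)
  k2 = (-0.161000, 1.287540)
  → (-1.080730, -0.143120)
(u(0.26), v(0.26)) ≈ (-1.0807, -0.1431)

-1.0807, -0.1431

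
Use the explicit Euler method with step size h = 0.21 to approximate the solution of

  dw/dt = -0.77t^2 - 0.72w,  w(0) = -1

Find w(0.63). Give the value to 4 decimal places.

Euler: w_{n+1} = w_n + h·f(t_n, w_n).
t=0.000000, w=-1.000000: f=0.720000 → w ← -1.000000 + 0.21·0.720000 = -0.848800
t=0.210000, w=-0.848800: f=0.577179 → w ← -0.848800 + 0.21·0.577179 = -0.727592
t=0.420000, w=-0.727592: f=0.388039 → w ← -0.727592 + 0.21·0.388039 = -0.646104
w(0.63) ≈ -0.6461

-0.6461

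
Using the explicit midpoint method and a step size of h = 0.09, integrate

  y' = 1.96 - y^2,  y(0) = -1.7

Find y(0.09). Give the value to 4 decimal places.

-1.7967

Midpoint: k1 = f(x_n, y_n); k2 = f(x_n + h/2, y_n + (h/2)·k1); y_{n+1} = y_n + h·k2.
x=0.000000, y=-1.700000:
  k1 = f(0.000000, -1.700000) = -0.930000
  k2 = f(0.045000, -1.741850) = -1.074041
  y ← -1.700000 + 0.09·(-1.074041) = -1.796664
y(0.09) ≈ -1.7967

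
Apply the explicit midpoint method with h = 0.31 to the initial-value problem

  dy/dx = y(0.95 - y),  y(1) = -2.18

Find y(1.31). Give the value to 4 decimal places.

Midpoint: k1 = f(x_n, y_n); k2 = f(x_n + h/2, y_n + (h/2)·k1); y_{n+1} = y_n + h·k2.
x=1.000000, y=-2.180000:
  k1 = f(1.000000, -2.180000) = -6.823400
  k2 = f(1.155000, -3.237627) = -13.557974
  y ← -2.180000 + 0.31·(-13.557974) = -6.382972
y(1.31) ≈ -6.3830

-6.3830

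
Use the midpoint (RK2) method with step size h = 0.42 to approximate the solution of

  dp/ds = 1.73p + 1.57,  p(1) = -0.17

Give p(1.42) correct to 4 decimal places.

0.5606

Midpoint: k1 = f(s_n, p_n); k2 = f(s_n + h/2, p_n + (h/2)·k1); p_{n+1} = p_n + h·k2.
s=1.000000, p=-0.170000:
  k1 = f(1.000000, -0.170000) = 1.275900
  k2 = f(1.210000, 0.097939) = 1.739434
  p ← -0.170000 + 0.42·1.739434 = 0.560562
p(1.42) ≈ 0.5606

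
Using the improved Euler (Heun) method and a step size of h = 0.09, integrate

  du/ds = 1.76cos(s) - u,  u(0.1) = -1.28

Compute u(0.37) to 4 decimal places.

Heun: k1 = f(s_n, u_n); k2 = f(s_n + h, u_n + h·k1); u_{n+1} = u_n + (h/2)·(k1 + k2).
s=0.100000, u=-1.280000:
  k1 = f(0.100000, -1.280000) = 3.031207
  k2 = f(0.190000, -1.007191) = 2.735519
  u ← -1.280000 + (0.09/2)·(3.031207 + 2.735519) = -1.020497
s=0.190000, u=-1.020497:
  k1 = f(0.190000, -1.020497) = 2.748825
  k2 = f(0.280000, -0.773103) = 2.464561
  u ← -1.020497 + (0.09/2)·(2.748825 + 2.464561) = -0.785895
s=0.280000, u=-0.785895:
  k1 = f(0.280000, -0.785895) = 2.477353
  k2 = f(0.370000, -0.562933) = 2.203829
  u ← -0.785895 + (0.09/2)·(2.477353 + 2.203829) = -0.575242
u(0.37) ≈ -0.5752

-0.5752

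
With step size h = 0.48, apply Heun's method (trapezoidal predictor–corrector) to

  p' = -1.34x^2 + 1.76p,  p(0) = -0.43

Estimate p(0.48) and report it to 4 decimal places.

Heun: k1 = f(x_n, p_n); k2 = f(x_n + h, p_n + h·k1); p_{n+1} = p_n + (h/2)·(k1 + k2).
x=0.000000, p=-0.430000:
  k1 = f(0.000000, -0.430000) = -0.756800
  k2 = f(0.480000, -0.793264) = -1.704881
  p ← -0.430000 + (0.48/2)·(-0.756800 + (-1.704881)) = -1.020803
p(0.48) ≈ -1.0208

-1.0208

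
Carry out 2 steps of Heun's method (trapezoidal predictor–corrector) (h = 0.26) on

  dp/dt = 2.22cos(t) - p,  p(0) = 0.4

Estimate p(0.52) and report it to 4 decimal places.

Heun: k1 = f(t_n, p_n); k2 = f(t_n + h, p_n + h·k1); p_{n+1} = p_n + (h/2)·(k1 + k2).
t=0.000000, p=0.400000:
  k1 = f(0.000000, 0.400000) = 1.820000
  k2 = f(0.260000, 0.873200) = 1.272186
  p ← 0.400000 + (0.26/2)·(1.820000 + 1.272186) = 0.801984
t=0.260000, p=0.801984:
  k1 = f(0.260000, 0.801984) = 1.343402
  k2 = f(0.520000, 1.151269) = 0.775290
  p ← 0.801984 + (0.26/2)·(1.343402 + 0.775290) = 1.077414
p(0.52) ≈ 1.0774

1.0774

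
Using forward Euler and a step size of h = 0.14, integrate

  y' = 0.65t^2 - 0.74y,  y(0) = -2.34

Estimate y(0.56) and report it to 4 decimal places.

Euler: y_{n+1} = y_n + h·f(t_n, y_n).
t=0.000000, y=-2.340000: f=1.731600 → y ← -2.340000 + 0.14·1.731600 = -2.097576
t=0.140000, y=-2.097576: f=1.564946 → y ← -2.097576 + 0.14·1.564946 = -1.878484
t=0.280000, y=-1.878484: f=1.441038 → y ← -1.878484 + 0.14·1.441038 = -1.676738
t=0.420000, y=-1.676738: f=1.355446 → y ← -1.676738 + 0.14·1.355446 = -1.486976
y(0.56) ≈ -1.4870

-1.4870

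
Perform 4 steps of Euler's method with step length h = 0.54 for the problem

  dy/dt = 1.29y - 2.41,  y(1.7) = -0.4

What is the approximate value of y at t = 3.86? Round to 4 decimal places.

Euler: y_{n+1} = y_n + h·f(t_n, y_n).
t=1.700000, y=-0.400000: f=-2.926000 → y ← -0.400000 + 0.54·(-2.926000) = -1.980040
t=2.240000, y=-1.980040: f=-4.964252 → y ← -1.980040 + 0.54·(-4.964252) = -4.660736
t=2.780000, y=-4.660736: f=-8.422349 → y ← -4.660736 + 0.54·(-8.422349) = -9.208804
t=3.320000, y=-9.208804: f=-14.289358 → y ← -9.208804 + 0.54·(-14.289358) = -16.925058
y(3.86) ≈ -16.9251

-16.9251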